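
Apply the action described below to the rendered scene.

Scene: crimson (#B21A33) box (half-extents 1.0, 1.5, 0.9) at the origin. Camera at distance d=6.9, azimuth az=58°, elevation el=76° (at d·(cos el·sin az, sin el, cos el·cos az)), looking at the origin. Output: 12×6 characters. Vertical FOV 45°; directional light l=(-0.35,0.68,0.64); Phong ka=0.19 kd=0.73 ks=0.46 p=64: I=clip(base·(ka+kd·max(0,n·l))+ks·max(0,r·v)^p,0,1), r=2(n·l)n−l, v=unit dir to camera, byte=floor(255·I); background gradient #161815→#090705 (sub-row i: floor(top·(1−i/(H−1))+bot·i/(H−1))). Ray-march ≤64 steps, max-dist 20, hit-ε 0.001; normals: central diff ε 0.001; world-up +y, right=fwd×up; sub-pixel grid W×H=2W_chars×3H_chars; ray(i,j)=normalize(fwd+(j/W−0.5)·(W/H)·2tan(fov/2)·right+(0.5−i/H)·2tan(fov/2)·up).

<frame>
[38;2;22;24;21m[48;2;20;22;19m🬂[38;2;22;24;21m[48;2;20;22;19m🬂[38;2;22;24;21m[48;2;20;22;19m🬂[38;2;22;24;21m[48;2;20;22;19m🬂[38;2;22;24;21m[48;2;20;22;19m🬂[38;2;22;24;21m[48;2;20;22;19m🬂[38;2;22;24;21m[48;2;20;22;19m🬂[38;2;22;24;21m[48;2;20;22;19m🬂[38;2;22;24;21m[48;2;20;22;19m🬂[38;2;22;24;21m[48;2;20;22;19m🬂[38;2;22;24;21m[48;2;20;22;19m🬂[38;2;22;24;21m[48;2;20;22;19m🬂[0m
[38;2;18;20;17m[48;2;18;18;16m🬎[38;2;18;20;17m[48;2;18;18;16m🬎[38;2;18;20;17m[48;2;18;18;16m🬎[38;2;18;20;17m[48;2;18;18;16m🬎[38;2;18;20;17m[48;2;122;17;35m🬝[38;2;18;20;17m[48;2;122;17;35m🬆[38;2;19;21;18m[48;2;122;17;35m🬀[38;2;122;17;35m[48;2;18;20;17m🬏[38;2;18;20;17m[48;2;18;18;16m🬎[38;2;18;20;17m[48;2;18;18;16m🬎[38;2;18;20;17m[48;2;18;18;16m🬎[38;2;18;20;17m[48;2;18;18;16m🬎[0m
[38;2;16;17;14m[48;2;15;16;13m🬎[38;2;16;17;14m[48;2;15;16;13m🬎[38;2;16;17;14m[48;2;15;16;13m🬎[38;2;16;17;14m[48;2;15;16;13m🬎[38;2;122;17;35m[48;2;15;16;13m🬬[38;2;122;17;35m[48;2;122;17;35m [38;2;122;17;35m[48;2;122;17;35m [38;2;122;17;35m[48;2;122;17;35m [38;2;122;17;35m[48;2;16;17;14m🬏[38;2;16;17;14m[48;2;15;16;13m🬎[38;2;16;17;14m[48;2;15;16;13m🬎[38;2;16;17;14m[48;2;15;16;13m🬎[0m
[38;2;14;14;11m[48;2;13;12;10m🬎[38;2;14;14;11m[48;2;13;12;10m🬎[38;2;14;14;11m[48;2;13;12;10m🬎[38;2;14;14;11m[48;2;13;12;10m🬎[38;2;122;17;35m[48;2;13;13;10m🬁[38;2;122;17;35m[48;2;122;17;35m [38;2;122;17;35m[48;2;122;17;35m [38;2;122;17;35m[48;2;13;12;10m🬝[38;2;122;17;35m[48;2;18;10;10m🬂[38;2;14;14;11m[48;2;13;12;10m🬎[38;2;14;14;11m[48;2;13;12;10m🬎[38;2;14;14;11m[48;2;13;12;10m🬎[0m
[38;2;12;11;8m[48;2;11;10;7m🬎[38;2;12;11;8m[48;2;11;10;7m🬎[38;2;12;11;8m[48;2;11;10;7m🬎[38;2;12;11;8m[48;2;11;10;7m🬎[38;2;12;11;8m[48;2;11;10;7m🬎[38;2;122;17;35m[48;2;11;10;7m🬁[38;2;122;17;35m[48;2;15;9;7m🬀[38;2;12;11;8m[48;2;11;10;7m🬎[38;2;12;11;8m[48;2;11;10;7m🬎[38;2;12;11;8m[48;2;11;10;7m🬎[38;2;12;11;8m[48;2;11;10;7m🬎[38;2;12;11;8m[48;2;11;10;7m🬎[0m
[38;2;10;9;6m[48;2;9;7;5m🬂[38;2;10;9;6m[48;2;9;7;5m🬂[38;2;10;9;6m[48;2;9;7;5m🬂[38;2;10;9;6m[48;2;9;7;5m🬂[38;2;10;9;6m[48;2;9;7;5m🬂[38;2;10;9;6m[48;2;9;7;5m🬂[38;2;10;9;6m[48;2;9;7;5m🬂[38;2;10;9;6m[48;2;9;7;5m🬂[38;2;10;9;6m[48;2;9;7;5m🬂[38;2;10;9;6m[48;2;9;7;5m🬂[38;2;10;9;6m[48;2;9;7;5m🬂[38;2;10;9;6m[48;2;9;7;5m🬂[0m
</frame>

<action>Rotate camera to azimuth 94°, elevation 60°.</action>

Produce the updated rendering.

<frame>
[38;2;22;24;21m[48;2;20;22;19m🬂[38;2;22;24;21m[48;2;20;22;19m🬂[38;2;22;24;21m[48;2;20;22;19m🬂[38;2;22;24;21m[48;2;20;22;19m🬂[38;2;22;24;21m[48;2;20;22;19m🬂[38;2;22;24;21m[48;2;20;22;19m🬂[38;2;22;24;21m[48;2;20;22;19m🬂[38;2;22;24;21m[48;2;20;22;19m🬂[38;2;22;24;21m[48;2;20;22;19m🬂[38;2;22;24;21m[48;2;20;22;19m🬂[38;2;22;24;21m[48;2;20;22;19m🬂[38;2;22;24;21m[48;2;20;22;19m🬂[0m
[38;2;18;20;17m[48;2;18;18;16m🬎[38;2;18;20;17m[48;2;18;18;16m🬎[38;2;18;20;17m[48;2;18;18;16m🬎[38;2;18;20;17m[48;2;18;18;16m🬎[38;2;122;17;35m[48;2;18;20;17m🬦[38;2;19;21;18m[48;2;122;17;35m🬂[38;2;19;21;18m[48;2;122;17;35m🬂[38;2;19;21;18m[48;2;122;17;35m🬂[38;2;18;20;17m[48;2;18;18;16m🬎[38;2;18;20;17m[48;2;18;18;16m🬎[38;2;18;20;17m[48;2;18;18;16m🬎[38;2;18;20;17m[48;2;18;18;16m🬎[0m
[38;2;16;17;14m[48;2;15;16;13m🬎[38;2;16;17;14m[48;2;15;16;13m🬎[38;2;16;17;14m[48;2;15;16;13m🬎[38;2;16;17;14m[48;2;15;16;13m🬎[38;2;122;17;35m[48;2;16;17;14m▐[38;2;122;17;35m[48;2;122;17;35m [38;2;122;17;35m[48;2;122;17;35m [38;2;122;17;35m[48;2;122;17;35m [38;2;16;17;14m[48;2;15;16;13m🬎[38;2;16;17;14m[48;2;15;16;13m🬎[38;2;16;17;14m[48;2;15;16;13m🬎[38;2;16;17;14m[48;2;15;16;13m🬎[0m
[38;2;14;14;11m[48;2;13;12;10m🬎[38;2;14;14;11m[48;2;13;12;10m🬎[38;2;14;14;11m[48;2;13;12;10m🬎[38;2;14;14;11m[48;2;13;12;10m🬎[38;2;122;17;35m[48;2;23;8;9m🬂[38;2;122;17;35m[48;2;33;4;9m🬂[38;2;122;17;35m[48;2;33;4;9m🬂[38;2;122;17;35m[48;2;33;4;9m🬂[38;2;14;14;11m[48;2;13;12;10m🬎[38;2;14;14;11m[48;2;13;12;10m🬎[38;2;14;14;11m[48;2;13;12;10m🬎[38;2;14;14;11m[48;2;13;12;10m🬎[0m
[38;2;12;11;8m[48;2;11;10;7m🬎[38;2;12;11;8m[48;2;11;10;7m🬎[38;2;12;11;8m[48;2;11;10;7m🬎[38;2;12;11;8m[48;2;11;10;7m🬎[38;2;33;4;9m[48;2;11;10;7m🬁[38;2;33;4;9m[48;2;11;10;7m🬎[38;2;33;4;9m[48;2;11;10;7m🬎[38;2;33;4;9m[48;2;11;10;7m🬄[38;2;12;11;8m[48;2;11;10;7m🬎[38;2;12;11;8m[48;2;11;10;7m🬎[38;2;12;11;8m[48;2;11;10;7m🬎[38;2;12;11;8m[48;2;11;10;7m🬎[0m
[38;2;10;9;6m[48;2;9;7;5m🬂[38;2;10;9;6m[48;2;9;7;5m🬂[38;2;10;9;6m[48;2;9;7;5m🬂[38;2;10;9;6m[48;2;9;7;5m🬂[38;2;10;9;6m[48;2;9;7;5m🬂[38;2;10;9;6m[48;2;9;7;5m🬂[38;2;10;9;6m[48;2;9;7;5m🬂[38;2;10;9;6m[48;2;9;7;5m🬂[38;2;10;9;6m[48;2;9;7;5m🬂[38;2;10;9;6m[48;2;9;7;5m🬂[38;2;10;9;6m[48;2;9;7;5m🬂[38;2;10;9;6m[48;2;9;7;5m🬂[0m
</frame>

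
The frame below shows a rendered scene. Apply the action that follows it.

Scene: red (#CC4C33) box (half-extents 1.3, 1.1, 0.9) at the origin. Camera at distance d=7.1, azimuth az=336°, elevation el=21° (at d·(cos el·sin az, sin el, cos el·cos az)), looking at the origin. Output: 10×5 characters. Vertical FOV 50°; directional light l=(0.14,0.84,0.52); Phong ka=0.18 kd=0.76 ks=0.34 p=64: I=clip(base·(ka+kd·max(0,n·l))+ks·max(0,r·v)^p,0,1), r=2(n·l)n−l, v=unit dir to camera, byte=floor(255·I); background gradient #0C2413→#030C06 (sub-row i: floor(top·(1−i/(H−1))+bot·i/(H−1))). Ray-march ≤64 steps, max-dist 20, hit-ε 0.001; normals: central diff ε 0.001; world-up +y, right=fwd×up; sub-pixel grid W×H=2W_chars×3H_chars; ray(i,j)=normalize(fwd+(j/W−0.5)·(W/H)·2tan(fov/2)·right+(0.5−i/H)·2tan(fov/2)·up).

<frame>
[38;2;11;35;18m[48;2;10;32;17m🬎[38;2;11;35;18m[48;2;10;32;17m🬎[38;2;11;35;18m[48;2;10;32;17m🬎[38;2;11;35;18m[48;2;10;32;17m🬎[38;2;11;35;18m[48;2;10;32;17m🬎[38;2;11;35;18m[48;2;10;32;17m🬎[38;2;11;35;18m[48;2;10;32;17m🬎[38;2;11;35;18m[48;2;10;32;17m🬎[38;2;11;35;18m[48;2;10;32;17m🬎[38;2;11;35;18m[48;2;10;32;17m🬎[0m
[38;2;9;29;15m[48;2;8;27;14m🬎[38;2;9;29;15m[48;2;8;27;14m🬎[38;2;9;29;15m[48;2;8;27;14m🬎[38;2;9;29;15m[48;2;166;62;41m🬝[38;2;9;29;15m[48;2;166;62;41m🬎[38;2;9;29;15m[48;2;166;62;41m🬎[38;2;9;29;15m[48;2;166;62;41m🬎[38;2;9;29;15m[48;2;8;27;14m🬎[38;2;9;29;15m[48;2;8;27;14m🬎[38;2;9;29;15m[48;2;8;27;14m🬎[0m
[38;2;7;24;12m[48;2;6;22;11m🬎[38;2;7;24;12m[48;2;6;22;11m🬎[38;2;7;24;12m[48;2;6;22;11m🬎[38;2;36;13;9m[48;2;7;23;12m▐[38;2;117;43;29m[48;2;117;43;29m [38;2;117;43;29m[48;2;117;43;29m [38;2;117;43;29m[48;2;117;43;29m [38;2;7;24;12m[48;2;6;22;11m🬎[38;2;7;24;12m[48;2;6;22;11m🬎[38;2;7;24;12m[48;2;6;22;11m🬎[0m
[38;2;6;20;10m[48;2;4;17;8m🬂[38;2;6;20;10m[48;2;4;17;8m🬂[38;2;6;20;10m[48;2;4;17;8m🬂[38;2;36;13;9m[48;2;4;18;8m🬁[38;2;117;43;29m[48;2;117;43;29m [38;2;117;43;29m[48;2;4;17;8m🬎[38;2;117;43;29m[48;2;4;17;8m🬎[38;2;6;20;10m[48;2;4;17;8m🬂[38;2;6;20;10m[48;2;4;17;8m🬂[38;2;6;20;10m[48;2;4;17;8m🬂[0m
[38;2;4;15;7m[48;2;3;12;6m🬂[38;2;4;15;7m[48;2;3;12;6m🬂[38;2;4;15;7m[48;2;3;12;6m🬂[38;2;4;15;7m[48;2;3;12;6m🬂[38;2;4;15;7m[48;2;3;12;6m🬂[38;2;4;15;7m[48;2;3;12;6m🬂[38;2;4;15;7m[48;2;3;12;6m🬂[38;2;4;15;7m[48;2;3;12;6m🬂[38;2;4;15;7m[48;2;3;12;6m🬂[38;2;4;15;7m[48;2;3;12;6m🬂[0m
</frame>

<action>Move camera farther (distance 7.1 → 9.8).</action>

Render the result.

<frame>
[38;2;11;35;18m[48;2;10;32;17m🬎[38;2;11;35;18m[48;2;10;32;17m🬎[38;2;11;35;18m[48;2;10;32;17m🬎[38;2;11;35;18m[48;2;10;32;17m🬎[38;2;11;35;18m[48;2;10;32;17m🬎[38;2;11;35;18m[48;2;10;32;17m🬎[38;2;11;35;18m[48;2;10;32;17m🬎[38;2;11;35;18m[48;2;10;32;17m🬎[38;2;11;35;18m[48;2;10;32;17m🬎[38;2;11;35;18m[48;2;10;32;17m🬎[0m
[38;2;9;29;15m[48;2;8;27;14m🬎[38;2;9;29;15m[48;2;8;27;14m🬎[38;2;9;29;15m[48;2;8;27;14m🬎[38;2;9;29;15m[48;2;8;27;14m🬎[38;2;9;29;15m[48;2;8;27;14m🬎[38;2;9;29;15m[48;2;8;27;14m🬎[38;2;9;29;15m[48;2;8;27;14m🬎[38;2;9;29;15m[48;2;8;27;14m🬎[38;2;9;29;15m[48;2;8;27;14m🬎[38;2;9;29;15m[48;2;8;27;14m🬎[0m
[38;2;7;24;12m[48;2;6;22;11m🬎[38;2;7;24;12m[48;2;6;22;11m🬎[38;2;7;24;12m[48;2;6;22;11m🬎[38;2;7;24;12m[48;2;6;22;11m🬎[38;2;141;52;35m[48;2;36;13;9m🬨[38;2;166;62;41m[48;2;117;43;29m🬂[38;2;117;43;29m[48;2;7;23;12m▌[38;2;7;24;12m[48;2;6;22;11m🬎[38;2;7;24;12m[48;2;6;22;11m🬎[38;2;7;24;12m[48;2;6;22;11m🬎[0m
[38;2;6;20;10m[48;2;4;17;8m🬂[38;2;6;20;10m[48;2;4;17;8m🬂[38;2;6;20;10m[48;2;4;17;8m🬂[38;2;6;20;10m[48;2;4;17;8m🬂[38;2;117;43;29m[48;2;12;16;8m🬉[38;2;117;43;29m[48;2;4;17;8m🬂[38;2;117;43;29m[48;2;4;18;8m🬀[38;2;6;20;10m[48;2;4;17;8m🬂[38;2;6;20;10m[48;2;4;17;8m🬂[38;2;6;20;10m[48;2;4;17;8m🬂[0m
[38;2;4;15;7m[48;2;3;12;6m🬂[38;2;4;15;7m[48;2;3;12;6m🬂[38;2;4;15;7m[48;2;3;12;6m🬂[38;2;4;15;7m[48;2;3;12;6m🬂[38;2;4;15;7m[48;2;3;12;6m🬂[38;2;4;15;7m[48;2;3;12;6m🬂[38;2;4;15;7m[48;2;3;12;6m🬂[38;2;4;15;7m[48;2;3;12;6m🬂[38;2;4;15;7m[48;2;3;12;6m🬂[38;2;4;15;7m[48;2;3;12;6m🬂[0m
</frame>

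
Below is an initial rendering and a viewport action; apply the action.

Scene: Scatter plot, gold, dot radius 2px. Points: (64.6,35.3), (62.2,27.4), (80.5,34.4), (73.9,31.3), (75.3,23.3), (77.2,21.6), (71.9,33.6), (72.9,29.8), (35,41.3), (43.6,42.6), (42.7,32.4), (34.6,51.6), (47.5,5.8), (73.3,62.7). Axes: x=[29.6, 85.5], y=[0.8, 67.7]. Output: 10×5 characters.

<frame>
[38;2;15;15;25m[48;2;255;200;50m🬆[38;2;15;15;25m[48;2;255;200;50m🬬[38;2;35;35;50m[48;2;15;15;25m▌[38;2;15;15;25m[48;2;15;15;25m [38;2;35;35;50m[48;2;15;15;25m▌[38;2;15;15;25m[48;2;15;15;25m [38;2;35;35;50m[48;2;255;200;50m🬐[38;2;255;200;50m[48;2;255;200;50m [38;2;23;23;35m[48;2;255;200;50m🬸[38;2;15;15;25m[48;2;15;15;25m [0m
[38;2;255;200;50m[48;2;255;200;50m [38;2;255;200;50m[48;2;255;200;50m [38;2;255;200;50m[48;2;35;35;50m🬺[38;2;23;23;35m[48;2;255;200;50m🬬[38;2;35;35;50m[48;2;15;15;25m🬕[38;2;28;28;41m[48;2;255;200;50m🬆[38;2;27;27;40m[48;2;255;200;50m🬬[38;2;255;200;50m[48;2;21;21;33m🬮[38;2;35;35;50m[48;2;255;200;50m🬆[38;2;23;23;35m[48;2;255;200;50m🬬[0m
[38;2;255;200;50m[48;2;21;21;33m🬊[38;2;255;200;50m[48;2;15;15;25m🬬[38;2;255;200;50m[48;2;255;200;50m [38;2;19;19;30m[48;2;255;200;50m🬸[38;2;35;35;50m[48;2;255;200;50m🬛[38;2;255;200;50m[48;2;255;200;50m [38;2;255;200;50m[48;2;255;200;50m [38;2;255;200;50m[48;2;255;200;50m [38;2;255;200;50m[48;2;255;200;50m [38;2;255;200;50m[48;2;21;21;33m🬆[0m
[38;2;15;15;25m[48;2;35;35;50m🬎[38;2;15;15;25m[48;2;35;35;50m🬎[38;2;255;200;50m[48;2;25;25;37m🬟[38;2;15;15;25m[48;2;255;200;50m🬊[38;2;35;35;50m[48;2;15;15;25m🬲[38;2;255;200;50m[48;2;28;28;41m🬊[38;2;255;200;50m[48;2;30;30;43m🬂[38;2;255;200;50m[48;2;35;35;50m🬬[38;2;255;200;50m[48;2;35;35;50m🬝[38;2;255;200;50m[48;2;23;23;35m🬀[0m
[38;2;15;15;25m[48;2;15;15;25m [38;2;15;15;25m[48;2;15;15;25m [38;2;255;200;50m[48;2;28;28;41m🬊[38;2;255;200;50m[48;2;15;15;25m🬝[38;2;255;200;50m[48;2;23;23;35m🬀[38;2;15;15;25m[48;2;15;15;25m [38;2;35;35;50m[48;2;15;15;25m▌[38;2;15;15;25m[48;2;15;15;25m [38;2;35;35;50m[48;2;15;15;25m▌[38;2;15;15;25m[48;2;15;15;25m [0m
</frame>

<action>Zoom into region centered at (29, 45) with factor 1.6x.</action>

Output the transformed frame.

<frame>
[38;2;15;15;25m[48;2;15;15;25m [38;2;15;15;25m[48;2;15;15;25m [38;2;35;35;50m[48;2;15;15;25m▌[38;2;15;15;25m[48;2;15;15;25m [38;2;35;35;50m[48;2;15;15;25m▌[38;2;15;15;25m[48;2;15;15;25m [38;2;23;23;35m[48;2;255;200;50m🬬[38;2;15;15;25m[48;2;15;15;25m [38;2;35;35;50m[48;2;15;15;25m▌[38;2;15;15;25m[48;2;15;15;25m [0m
[38;2;35;35;50m[48;2;15;15;25m🬂[38;2;35;35;50m[48;2;15;15;25m🬂[38;2;35;35;50m[48;2;15;15;25m🬕[38;2;35;35;50m[48;2;15;15;25m🬂[38;2;35;35;50m[48;2;15;15;25m🬕[38;2;255;200;50m[48;2;25;25;37m🬫[38;2;255;200;50m[48;2;255;200;50m [38;2;255;200;50m[48;2;23;23;35m🬃[38;2;31;31;45m[48;2;255;200;50m🬝[38;2;35;35;50m[48;2;15;15;25m🬂[0m
[38;2;15;15;25m[48;2;35;35;50m🬰[38;2;15;15;25m[48;2;35;35;50m🬰[38;2;35;35;50m[48;2;15;15;25m🬛[38;2;15;15;25m[48;2;35;35;50m🬰[38;2;35;35;50m[48;2;15;15;25m🬛[38;2;21;21;33m[48;2;255;200;50m🬆[38;2;255;200;50m[48;2;15;15;25m🬺[38;2;20;20;31m[48;2;255;200;50m🬥[38;2;255;200;50m[48;2;255;200;50m [38;2;255;200;50m[48;2;15;15;25m🬛[0m
[38;2;15;15;25m[48;2;35;35;50m🬎[38;2;15;15;25m[48;2;35;35;50m🬎[38;2;35;35;50m[48;2;15;15;25m🬲[38;2;15;15;25m[48;2;35;35;50m🬎[38;2;35;35;50m[48;2;15;15;25m🬲[38;2;23;23;35m[48;2;255;200;50m🬺[38;2;255;200;50m[48;2;28;28;41m🬆[38;2;15;15;25m[48;2;255;200;50m🬆[38;2;255;200;50m[48;2;255;200;50m [38;2;19;19;30m[48;2;255;200;50m🬬[0m
[38;2;15;15;25m[48;2;15;15;25m [38;2;15;15;25m[48;2;15;15;25m [38;2;35;35;50m[48;2;15;15;25m▌[38;2;15;15;25m[48;2;15;15;25m [38;2;35;35;50m[48;2;15;15;25m▌[38;2;15;15;25m[48;2;15;15;25m [38;2;35;35;50m[48;2;15;15;25m▌[38;2;15;15;25m[48;2;255;200;50m🬺[38;2;255;200;50m[48;2;21;21;33m🬆[38;2;15;15;25m[48;2;15;15;25m [0m
</frame>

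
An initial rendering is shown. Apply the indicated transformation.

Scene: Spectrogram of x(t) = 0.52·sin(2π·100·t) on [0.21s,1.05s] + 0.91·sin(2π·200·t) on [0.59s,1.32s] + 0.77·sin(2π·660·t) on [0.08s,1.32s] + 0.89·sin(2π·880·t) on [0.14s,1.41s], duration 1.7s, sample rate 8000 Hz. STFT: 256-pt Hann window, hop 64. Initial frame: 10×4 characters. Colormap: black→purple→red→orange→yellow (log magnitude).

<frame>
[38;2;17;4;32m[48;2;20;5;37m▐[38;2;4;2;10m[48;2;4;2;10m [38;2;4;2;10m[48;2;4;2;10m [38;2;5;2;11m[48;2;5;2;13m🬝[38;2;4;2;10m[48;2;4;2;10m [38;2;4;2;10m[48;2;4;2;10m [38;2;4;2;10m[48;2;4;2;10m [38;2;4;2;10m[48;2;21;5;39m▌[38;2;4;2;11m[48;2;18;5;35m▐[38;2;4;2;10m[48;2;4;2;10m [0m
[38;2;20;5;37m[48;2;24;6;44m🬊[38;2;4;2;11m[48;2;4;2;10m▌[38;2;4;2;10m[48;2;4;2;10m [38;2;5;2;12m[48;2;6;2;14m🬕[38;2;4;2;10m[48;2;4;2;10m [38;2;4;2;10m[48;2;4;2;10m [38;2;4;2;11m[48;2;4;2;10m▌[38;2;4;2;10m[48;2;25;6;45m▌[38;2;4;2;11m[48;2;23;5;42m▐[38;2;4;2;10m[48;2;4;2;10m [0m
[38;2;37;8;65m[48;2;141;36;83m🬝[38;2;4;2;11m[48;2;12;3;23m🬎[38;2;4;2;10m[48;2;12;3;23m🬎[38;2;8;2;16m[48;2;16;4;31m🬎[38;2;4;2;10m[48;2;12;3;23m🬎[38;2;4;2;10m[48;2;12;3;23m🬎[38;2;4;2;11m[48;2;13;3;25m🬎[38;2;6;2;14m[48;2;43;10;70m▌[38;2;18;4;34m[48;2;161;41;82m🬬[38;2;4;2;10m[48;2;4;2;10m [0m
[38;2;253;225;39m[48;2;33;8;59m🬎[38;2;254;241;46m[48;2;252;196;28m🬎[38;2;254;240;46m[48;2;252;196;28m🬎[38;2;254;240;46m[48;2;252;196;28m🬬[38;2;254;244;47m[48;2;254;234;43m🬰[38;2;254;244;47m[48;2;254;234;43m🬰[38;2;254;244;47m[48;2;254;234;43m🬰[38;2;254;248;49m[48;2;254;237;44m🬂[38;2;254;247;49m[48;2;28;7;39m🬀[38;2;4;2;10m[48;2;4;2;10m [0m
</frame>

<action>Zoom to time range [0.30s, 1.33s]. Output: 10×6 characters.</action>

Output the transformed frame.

<frame>
[38;2;4;2;10m[48;2;4;2;10m [38;2;4;2;10m[48;2;4;2;10m [38;2;4;2;10m[48;2;5;2;12m▌[38;2;4;2;10m[48;2;4;2;10m [38;2;4;2;10m[48;2;4;2;10m [38;2;4;2;10m[48;2;4;2;10m [38;2;4;2;10m[48;2;4;2;10m [38;2;4;2;10m[48;2;4;2;10m [38;2;4;2;10m[48;2;4;2;10m [38;2;4;2;10m[48;2;4;2;10m [0m
[38;2;4;2;10m[48;2;4;2;10m [38;2;4;2;10m[48;2;4;2;10m [38;2;4;2;10m[48;2;5;2;13m▌[38;2;4;2;10m[48;2;4;2;10m [38;2;4;2;10m[48;2;4;2;10m [38;2;4;2;10m[48;2;4;2;10m [38;2;4;2;10m[48;2;4;2;10m [38;2;4;2;10m[48;2;4;2;11m🬬[38;2;4;2;10m[48;2;4;2;10m [38;2;4;2;10m[48;2;4;2;10m [0m
[38;2;4;2;10m[48;2;4;2;10m [38;2;4;2;10m[48;2;4;2;10m [38;2;4;2;10m[48;2;6;2;14m▌[38;2;4;2;10m[48;2;4;2;10m [38;2;4;2;10m[48;2;4;2;10m [38;2;4;2;10m[48;2;4;2;10m [38;2;4;2;10m[48;2;4;2;10m [38;2;4;2;11m[48;2;4;2;10m▌[38;2;4;2;10m[48;2;4;2;10m [38;2;4;2;10m[48;2;4;2;10m [0m
[38;2;4;2;10m[48;2;4;2;10m [38;2;4;2;10m[48;2;4;2;10m [38;2;4;2;10m[48;2;8;2;18m▌[38;2;4;2;10m[48;2;4;2;10m [38;2;4;2;10m[48;2;4;2;10m [38;2;4;2;10m[48;2;4;2;10m [38;2;4;2;10m[48;2;4;2;10m [38;2;4;2;10m[48;2;5;2;12m🬨[38;2;4;2;10m[48;2;4;2;10m [38;2;4;2;10m[48;2;4;2;10m [0m
[38;2;5;2;11m[48;2;253;227;40m🬂[38;2;5;2;11m[48;2;253;227;40m🬂[38;2;9;2;18m[48;2;253;227;40m🬂[38;2;5;2;11m[48;2;253;227;40m🬂[38;2;5;2;11m[48;2;253;227;40m🬂[38;2;5;2;11m[48;2;253;227;40m🬂[38;2;5;2;11m[48;2;253;227;40m🬂[38;2;5;2;12m[48;2;253;227;40m🬂[38;2;5;2;11m[48;2;253;227;40m🬂[38;2;5;2;11m[48;2;253;227;40m🬂[0m
[38;2;253;217;36m[48;2;7;2;15m🬰[38;2;253;217;36m[48;2;7;2;15m🬰[38;2;7;2;15m[48;2;249;206;39m🬃[38;2;204;60;73m[48;2;254;240;45m🬋[38;2;204;60;73m[48;2;254;240;45m🬋[38;2;204;60;73m[48;2;254;240;45m🬋[38;2;204;60;73m[48;2;254;240;45m🬋[38;2;206;65;70m[48;2;254;240;45m🬋[38;2;204;60;74m[48;2;254;239;45m🬋[38;2;204;60;74m[48;2;254;239;45m🬋[0m
</frame>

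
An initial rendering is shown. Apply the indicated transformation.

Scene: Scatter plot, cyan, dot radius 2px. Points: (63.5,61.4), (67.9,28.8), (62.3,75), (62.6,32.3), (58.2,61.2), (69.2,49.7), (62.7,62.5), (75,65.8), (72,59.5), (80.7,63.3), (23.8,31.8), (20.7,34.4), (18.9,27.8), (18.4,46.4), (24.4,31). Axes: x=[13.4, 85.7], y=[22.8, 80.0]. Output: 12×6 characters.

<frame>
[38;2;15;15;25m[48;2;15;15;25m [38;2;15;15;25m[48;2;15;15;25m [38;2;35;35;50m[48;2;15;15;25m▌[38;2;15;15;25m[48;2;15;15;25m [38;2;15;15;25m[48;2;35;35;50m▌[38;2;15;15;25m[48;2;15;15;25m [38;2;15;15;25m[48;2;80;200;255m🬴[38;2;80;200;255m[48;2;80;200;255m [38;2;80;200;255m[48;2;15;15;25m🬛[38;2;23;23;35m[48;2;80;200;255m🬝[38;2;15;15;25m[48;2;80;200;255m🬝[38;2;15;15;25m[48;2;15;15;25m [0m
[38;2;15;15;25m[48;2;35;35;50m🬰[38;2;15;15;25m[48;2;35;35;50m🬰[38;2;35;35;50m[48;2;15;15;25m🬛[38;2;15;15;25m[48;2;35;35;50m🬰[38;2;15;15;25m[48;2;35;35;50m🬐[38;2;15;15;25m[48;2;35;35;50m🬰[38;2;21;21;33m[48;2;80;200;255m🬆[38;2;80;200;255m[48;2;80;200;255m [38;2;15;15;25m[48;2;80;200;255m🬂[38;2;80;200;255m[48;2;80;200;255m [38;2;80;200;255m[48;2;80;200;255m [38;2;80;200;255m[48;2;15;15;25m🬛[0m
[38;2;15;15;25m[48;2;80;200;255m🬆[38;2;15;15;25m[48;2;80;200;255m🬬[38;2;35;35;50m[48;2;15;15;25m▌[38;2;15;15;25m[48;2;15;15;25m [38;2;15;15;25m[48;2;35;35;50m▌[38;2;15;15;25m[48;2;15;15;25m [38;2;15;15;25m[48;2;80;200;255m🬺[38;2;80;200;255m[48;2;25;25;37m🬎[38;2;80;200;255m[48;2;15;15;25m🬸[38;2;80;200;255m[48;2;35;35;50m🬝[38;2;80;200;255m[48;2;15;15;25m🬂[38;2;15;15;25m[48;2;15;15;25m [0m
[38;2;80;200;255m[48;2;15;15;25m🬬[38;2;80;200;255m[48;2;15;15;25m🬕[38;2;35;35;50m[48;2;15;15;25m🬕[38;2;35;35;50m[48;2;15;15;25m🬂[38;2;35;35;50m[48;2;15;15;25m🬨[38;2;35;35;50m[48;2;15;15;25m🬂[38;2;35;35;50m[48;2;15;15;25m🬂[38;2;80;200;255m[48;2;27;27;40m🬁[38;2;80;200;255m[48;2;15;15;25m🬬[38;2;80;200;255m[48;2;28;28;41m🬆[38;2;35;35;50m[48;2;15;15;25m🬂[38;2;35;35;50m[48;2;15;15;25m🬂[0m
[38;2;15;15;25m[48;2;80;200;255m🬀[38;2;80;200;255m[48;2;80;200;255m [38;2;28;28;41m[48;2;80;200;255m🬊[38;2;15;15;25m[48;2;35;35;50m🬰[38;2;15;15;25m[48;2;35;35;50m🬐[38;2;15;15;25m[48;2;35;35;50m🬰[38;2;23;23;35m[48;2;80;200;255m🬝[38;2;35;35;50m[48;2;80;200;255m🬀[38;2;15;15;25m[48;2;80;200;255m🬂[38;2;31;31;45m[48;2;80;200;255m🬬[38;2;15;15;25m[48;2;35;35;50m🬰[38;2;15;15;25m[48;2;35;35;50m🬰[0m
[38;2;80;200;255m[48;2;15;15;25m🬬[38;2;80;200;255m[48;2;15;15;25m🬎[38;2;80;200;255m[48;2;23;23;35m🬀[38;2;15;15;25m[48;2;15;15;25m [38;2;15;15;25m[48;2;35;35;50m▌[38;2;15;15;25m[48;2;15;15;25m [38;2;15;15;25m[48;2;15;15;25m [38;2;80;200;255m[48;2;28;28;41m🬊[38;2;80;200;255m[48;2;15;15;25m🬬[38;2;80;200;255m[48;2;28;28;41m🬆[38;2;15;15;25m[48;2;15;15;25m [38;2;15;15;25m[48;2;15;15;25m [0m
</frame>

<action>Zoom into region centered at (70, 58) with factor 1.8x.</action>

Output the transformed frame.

<frame>
[38;2;15;15;25m[48;2;15;15;25m [38;2;15;15;25m[48;2;15;15;25m [38;2;80;200;255m[48;2;27;27;40m🬁[38;2;80;200;255m[48;2;15;15;25m🬬[38;2;80;200;255m[48;2;28;28;41m🬆[38;2;15;15;25m[48;2;15;15;25m [38;2;15;15;25m[48;2;15;15;25m [38;2;23;23;35m[48;2;80;200;255m🬬[38;2;15;15;25m[48;2;15;15;25m [38;2;15;15;25m[48;2;35;35;50m▌[38;2;15;15;25m[48;2;15;15;25m [38;2;15;15;25m[48;2;15;15;25m [0m
[38;2;15;15;25m[48;2;35;35;50m🬰[38;2;23;23;35m[48;2;80;200;255m🬝[38;2;28;28;41m[48;2;80;200;255m🬊[38;2;21;21;33m[48;2;80;200;255m🬆[38;2;31;31;45m[48;2;80;200;255m🬬[38;2;15;15;25m[48;2;35;35;50m🬰[38;2;15;15;25m[48;2;80;200;255m🬀[38;2;80;200;255m[48;2;80;200;255m [38;2;15;15;25m[48;2;80;200;255m🬀[38;2;28;28;41m[48;2;80;200;255m🬊[38;2;15;15;25m[48;2;35;35;50m🬰[38;2;15;15;25m[48;2;35;35;50m🬰[0m
[38;2;15;15;25m[48;2;15;15;25m [38;2;80;200;255m[48;2;15;15;25m🬊[38;2;80;200;255m[48;2;15;15;25m🬝[38;2;80;200;255m[48;2;15;15;25m🬬[38;2;80;200;255m[48;2;28;28;41m🬆[38;2;15;15;25m[48;2;80;200;255m🬐[38;2;80;200;255m[48;2;80;200;255m [38;2;80;200;255m[48;2;20;20;31m🬄[38;2;80;200;255m[48;2;15;15;25m🬊[38;2;80;200;255m[48;2;27;27;40m🬀[38;2;15;15;25m[48;2;15;15;25m [38;2;15;15;25m[48;2;15;15;25m [0m
[38;2;35;35;50m[48;2;15;15;25m🬂[38;2;35;35;50m[48;2;15;15;25m🬂[38;2;35;35;50m[48;2;15;15;25m🬕[38;2;35;35;50m[48;2;15;15;25m🬂[38;2;35;35;50m[48;2;15;15;25m🬨[38;2;28;28;41m[48;2;80;200;255m🬆[38;2;80;200;255m[48;2;20;20;31m🬐[38;2;35;35;50m[48;2;15;15;25m🬕[38;2;35;35;50m[48;2;15;15;25m🬂[38;2;35;35;50m[48;2;15;15;25m🬨[38;2;35;35;50m[48;2;15;15;25m🬂[38;2;35;35;50m[48;2;15;15;25m🬂[0m
[38;2;15;15;25m[48;2;35;35;50m🬰[38;2;15;15;25m[48;2;35;35;50m🬰[38;2;35;35;50m[48;2;15;15;25m🬛[38;2;15;15;25m[48;2;35;35;50m🬰[38;2;27;27;40m[48;2;80;200;255m🬺[38;2;80;200;255m[48;2;15;15;25m🬬[38;2;80;200;255m[48;2;21;21;33m🬆[38;2;35;35;50m[48;2;15;15;25m🬛[38;2;15;15;25m[48;2;35;35;50m🬰[38;2;15;15;25m[48;2;35;35;50m🬐[38;2;15;15;25m[48;2;35;35;50m🬰[38;2;15;15;25m[48;2;35;35;50m🬰[0m
[38;2;15;15;25m[48;2;15;15;25m [38;2;15;15;25m[48;2;15;15;25m [38;2;35;35;50m[48;2;15;15;25m▌[38;2;15;15;25m[48;2;15;15;25m [38;2;15;15;25m[48;2;35;35;50m▌[38;2;15;15;25m[48;2;15;15;25m [38;2;15;15;25m[48;2;15;15;25m [38;2;35;35;50m[48;2;15;15;25m▌[38;2;15;15;25m[48;2;15;15;25m [38;2;15;15;25m[48;2;35;35;50m▌[38;2;15;15;25m[48;2;15;15;25m [38;2;15;15;25m[48;2;15;15;25m [0m
</frame>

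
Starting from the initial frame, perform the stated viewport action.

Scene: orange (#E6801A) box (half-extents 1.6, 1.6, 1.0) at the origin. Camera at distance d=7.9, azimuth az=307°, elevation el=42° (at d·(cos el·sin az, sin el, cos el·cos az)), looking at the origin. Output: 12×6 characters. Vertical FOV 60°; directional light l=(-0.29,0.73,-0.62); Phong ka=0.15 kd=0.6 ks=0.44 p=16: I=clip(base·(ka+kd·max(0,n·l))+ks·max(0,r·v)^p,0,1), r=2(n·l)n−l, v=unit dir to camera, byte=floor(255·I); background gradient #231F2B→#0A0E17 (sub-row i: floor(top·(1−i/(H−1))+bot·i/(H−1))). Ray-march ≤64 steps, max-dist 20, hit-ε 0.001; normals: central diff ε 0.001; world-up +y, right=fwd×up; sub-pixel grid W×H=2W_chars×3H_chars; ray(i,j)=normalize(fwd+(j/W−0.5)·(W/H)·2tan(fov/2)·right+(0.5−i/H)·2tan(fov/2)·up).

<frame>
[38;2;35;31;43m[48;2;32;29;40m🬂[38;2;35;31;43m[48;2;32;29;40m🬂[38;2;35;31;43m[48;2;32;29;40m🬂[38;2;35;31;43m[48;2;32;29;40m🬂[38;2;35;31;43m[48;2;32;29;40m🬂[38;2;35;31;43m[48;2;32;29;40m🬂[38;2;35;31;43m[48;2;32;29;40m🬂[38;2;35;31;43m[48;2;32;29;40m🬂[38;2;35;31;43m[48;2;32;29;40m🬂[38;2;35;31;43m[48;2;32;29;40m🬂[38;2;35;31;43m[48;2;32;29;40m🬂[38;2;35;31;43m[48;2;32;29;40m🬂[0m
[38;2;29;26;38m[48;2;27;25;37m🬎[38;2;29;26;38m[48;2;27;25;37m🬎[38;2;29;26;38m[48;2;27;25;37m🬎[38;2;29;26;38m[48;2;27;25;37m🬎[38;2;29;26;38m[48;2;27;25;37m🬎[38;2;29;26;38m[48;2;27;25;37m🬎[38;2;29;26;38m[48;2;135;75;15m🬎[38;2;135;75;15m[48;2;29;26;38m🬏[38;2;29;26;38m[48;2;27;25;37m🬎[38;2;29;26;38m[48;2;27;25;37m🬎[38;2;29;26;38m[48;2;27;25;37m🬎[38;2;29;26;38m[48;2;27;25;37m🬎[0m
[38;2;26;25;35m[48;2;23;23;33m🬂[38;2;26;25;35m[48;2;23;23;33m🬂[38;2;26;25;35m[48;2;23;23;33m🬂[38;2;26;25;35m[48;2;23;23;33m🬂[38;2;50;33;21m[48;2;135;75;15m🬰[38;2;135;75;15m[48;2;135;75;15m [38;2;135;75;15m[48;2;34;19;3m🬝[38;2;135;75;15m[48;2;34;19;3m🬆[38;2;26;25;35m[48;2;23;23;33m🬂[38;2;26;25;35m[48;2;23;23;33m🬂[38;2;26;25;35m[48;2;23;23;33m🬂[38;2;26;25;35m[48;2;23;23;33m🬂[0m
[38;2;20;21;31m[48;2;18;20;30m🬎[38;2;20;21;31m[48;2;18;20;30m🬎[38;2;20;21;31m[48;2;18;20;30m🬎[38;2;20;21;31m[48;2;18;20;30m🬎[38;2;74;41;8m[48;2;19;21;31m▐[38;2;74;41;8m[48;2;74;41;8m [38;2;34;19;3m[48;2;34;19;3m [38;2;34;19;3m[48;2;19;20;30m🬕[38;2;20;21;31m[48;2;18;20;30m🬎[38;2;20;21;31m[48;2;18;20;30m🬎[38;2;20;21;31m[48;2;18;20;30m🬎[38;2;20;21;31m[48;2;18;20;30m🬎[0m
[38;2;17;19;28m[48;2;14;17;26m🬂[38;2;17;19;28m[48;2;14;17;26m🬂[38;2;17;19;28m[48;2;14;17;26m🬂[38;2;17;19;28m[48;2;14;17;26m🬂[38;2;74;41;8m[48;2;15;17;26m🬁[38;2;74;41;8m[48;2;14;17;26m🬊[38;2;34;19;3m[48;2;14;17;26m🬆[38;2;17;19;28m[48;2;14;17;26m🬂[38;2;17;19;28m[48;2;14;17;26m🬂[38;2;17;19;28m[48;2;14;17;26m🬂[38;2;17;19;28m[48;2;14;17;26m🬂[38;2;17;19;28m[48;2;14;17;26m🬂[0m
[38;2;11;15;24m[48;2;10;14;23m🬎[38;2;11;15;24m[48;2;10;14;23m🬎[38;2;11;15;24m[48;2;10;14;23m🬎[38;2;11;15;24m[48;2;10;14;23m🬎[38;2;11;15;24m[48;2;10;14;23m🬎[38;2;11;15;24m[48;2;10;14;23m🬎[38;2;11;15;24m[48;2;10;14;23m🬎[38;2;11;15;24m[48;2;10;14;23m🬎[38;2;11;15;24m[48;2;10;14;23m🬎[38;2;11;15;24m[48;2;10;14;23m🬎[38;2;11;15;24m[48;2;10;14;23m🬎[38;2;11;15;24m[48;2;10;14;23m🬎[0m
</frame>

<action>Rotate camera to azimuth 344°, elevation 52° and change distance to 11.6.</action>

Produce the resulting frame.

<frame>
[38;2;35;31;43m[48;2;32;29;40m🬂[38;2;35;31;43m[48;2;32;29;40m🬂[38;2;35;31;43m[48;2;32;29;40m🬂[38;2;35;31;43m[48;2;32;29;40m🬂[38;2;35;31;43m[48;2;32;29;40m🬂[38;2;35;31;43m[48;2;32;29;40m🬂[38;2;35;31;43m[48;2;32;29;40m🬂[38;2;35;31;43m[48;2;32;29;40m🬂[38;2;35;31;43m[48;2;32;29;40m🬂[38;2;35;31;43m[48;2;32;29;40m🬂[38;2;35;31;43m[48;2;32;29;40m🬂[38;2;35;31;43m[48;2;32;29;40m🬂[0m
[38;2;29;26;38m[48;2;27;25;37m🬎[38;2;29;26;38m[48;2;27;25;37m🬎[38;2;29;26;38m[48;2;27;25;37m🬎[38;2;29;26;38m[48;2;27;25;37m🬎[38;2;29;26;38m[48;2;27;25;37m🬎[38;2;29;26;38m[48;2;27;25;37m🬎[38;2;29;26;38m[48;2;27;25;37m🬎[38;2;29;26;38m[48;2;27;25;37m🬎[38;2;29;26;38m[48;2;27;25;37m🬎[38;2;29;26;38m[48;2;27;25;37m🬎[38;2;29;26;38m[48;2;27;25;37m🬎[38;2;29;26;38m[48;2;27;25;37m🬎[0m
[38;2;26;25;35m[48;2;23;23;33m🬂[38;2;26;25;35m[48;2;23;23;33m🬂[38;2;26;25;35m[48;2;23;23;33m🬂[38;2;26;25;35m[48;2;23;23;33m🬂[38;2;26;25;35m[48;2;23;23;33m🬂[38;2;26;25;35m[48;2;166;106;46m🬂[38;2;26;25;35m[48;2;147;87;27m🬂[38;2;139;79;19m[48;2;24;24;34m🬓[38;2;26;25;35m[48;2;23;23;33m🬂[38;2;26;25;35m[48;2;23;23;33m🬂[38;2;26;25;35m[48;2;23;23;33m🬂[38;2;26;25;35m[48;2;23;23;33m🬂[0m
[38;2;20;21;31m[48;2;18;20;30m🬎[38;2;20;21;31m[48;2;18;20;30m🬎[38;2;20;21;31m[48;2;18;20;30m🬎[38;2;20;21;31m[48;2;18;20;30m🬎[38;2;20;21;31m[48;2;18;20;30m🬎[38;2;179;119;59m[48;2;28;19;14m🬀[38;2;34;19;3m[48;2;34;19;3m [38;2;34;19;3m[48;2;19;20;30m🬄[38;2;20;21;31m[48;2;18;20;30m🬎[38;2;20;21;31m[48;2;18;20;30m🬎[38;2;20;21;31m[48;2;18;20;30m🬎[38;2;20;21;31m[48;2;18;20;30m🬎[0m
[38;2;17;19;28m[48;2;14;17;26m🬂[38;2;17;19;28m[48;2;14;17;26m🬂[38;2;17;19;28m[48;2;14;17;26m🬂[38;2;17;19;28m[48;2;14;17;26m🬂[38;2;17;19;28m[48;2;14;17;26m🬂[38;2;17;19;28m[48;2;14;17;26m🬂[38;2;17;19;28m[48;2;14;17;26m🬂[38;2;17;19;28m[48;2;14;17;26m🬂[38;2;17;19;28m[48;2;14;17;26m🬂[38;2;17;19;28m[48;2;14;17;26m🬂[38;2;17;19;28m[48;2;14;17;26m🬂[38;2;17;19;28m[48;2;14;17;26m🬂[0m
[38;2;11;15;24m[48;2;10;14;23m🬎[38;2;11;15;24m[48;2;10;14;23m🬎[38;2;11;15;24m[48;2;10;14;23m🬎[38;2;11;15;24m[48;2;10;14;23m🬎[38;2;11;15;24m[48;2;10;14;23m🬎[38;2;11;15;24m[48;2;10;14;23m🬎[38;2;11;15;24m[48;2;10;14;23m🬎[38;2;11;15;24m[48;2;10;14;23m🬎[38;2;11;15;24m[48;2;10;14;23m🬎[38;2;11;15;24m[48;2;10;14;23m🬎[38;2;11;15;24m[48;2;10;14;23m🬎[38;2;11;15;24m[48;2;10;14;23m🬎[0m
</frame>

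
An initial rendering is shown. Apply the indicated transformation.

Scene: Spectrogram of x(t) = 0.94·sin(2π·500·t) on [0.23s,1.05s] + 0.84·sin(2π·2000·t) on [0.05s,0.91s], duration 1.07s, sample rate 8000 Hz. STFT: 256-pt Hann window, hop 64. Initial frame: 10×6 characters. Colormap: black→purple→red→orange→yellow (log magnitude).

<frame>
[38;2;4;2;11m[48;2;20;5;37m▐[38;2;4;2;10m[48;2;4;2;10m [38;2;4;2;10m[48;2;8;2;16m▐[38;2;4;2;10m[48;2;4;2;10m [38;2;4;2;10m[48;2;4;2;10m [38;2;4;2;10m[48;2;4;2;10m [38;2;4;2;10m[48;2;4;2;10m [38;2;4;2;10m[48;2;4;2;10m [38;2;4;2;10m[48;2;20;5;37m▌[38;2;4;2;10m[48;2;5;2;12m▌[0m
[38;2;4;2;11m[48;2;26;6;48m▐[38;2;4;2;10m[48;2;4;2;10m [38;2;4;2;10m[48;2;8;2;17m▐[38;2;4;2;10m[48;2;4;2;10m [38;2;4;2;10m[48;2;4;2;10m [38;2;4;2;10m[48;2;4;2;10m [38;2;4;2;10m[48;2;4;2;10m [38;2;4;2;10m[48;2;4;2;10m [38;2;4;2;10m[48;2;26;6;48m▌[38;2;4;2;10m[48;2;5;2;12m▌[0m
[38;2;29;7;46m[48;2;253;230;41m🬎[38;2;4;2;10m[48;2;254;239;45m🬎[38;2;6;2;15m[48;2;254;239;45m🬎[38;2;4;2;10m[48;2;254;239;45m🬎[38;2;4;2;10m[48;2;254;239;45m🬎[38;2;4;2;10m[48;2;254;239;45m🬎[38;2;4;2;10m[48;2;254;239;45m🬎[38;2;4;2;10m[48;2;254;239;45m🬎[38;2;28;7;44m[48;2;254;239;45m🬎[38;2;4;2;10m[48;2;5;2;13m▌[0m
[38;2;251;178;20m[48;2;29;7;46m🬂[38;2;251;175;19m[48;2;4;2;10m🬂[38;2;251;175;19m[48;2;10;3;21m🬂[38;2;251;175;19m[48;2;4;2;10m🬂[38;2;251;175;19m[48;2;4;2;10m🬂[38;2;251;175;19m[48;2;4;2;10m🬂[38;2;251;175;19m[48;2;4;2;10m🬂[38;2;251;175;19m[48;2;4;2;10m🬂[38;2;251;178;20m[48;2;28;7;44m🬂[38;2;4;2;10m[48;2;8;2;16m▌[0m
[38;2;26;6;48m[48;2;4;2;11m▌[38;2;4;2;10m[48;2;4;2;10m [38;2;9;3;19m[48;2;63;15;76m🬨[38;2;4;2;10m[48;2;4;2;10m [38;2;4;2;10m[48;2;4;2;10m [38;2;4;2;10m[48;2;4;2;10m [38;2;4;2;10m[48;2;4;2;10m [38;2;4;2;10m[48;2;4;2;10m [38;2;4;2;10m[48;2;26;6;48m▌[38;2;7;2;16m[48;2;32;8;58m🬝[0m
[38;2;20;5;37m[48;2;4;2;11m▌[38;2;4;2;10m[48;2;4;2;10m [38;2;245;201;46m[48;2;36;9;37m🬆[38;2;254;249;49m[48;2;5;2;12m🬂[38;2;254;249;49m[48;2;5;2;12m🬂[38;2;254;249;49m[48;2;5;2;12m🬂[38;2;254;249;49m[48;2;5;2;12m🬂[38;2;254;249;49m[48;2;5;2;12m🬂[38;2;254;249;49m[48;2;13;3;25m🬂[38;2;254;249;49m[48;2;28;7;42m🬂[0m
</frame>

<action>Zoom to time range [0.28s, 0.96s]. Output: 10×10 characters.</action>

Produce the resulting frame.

<frame>
[38;2;4;2;10m[48;2;4;2;10m [38;2;4;2;10m[48;2;4;2;10m [38;2;4;2;10m[48;2;4;2;10m [38;2;4;2;10m[48;2;4;2;10m [38;2;4;2;10m[48;2;4;2;10m [38;2;4;2;10m[48;2;4;2;10m [38;2;4;2;10m[48;2;4;2;10m [38;2;4;2;10m[48;2;4;2;10m [38;2;4;2;10m[48;2;4;2;10m [38;2;4;2;11m[48;2;19;5;36m▌[0m
[38;2;4;2;10m[48;2;4;2;10m [38;2;4;2;10m[48;2;4;2;10m [38;2;4;2;10m[48;2;4;2;10m [38;2;4;2;10m[48;2;4;2;10m [38;2;4;2;10m[48;2;4;2;10m [38;2;4;2;10m[48;2;4;2;10m [38;2;4;2;10m[48;2;4;2;10m [38;2;4;2;10m[48;2;4;2;10m [38;2;4;2;10m[48;2;4;2;10m [38;2;4;2;11m[48;2;21;5;39m▌[0m
[38;2;4;2;10m[48;2;4;2;10m [38;2;4;2;10m[48;2;4;2;10m [38;2;4;2;10m[48;2;4;2;10m [38;2;4;2;10m[48;2;4;2;10m [38;2;4;2;10m[48;2;4;2;10m [38;2;4;2;10m[48;2;4;2;10m [38;2;4;2;10m[48;2;4;2;10m [38;2;4;2;10m[48;2;4;2;10m [38;2;4;2;10m[48;2;4;2;10m [38;2;4;2;11m[48;2;26;6;46m▌[0m
[38;2;4;2;10m[48;2;4;2;10m [38;2;4;2;10m[48;2;4;2;10m [38;2;4;2;10m[48;2;4;2;10m [38;2;4;2;10m[48;2;4;2;10m [38;2;4;2;10m[48;2;4;2;10m [38;2;4;2;10m[48;2;4;2;10m [38;2;4;2;10m[48;2;4;2;10m [38;2;4;2;10m[48;2;4;2;10m [38;2;4;2;10m[48;2;4;2;10m [38;2;5;2;12m[48;2;36;8;63m▌[0m
[38;2;4;2;10m[48;2;254;239;45m🬎[38;2;4;2;10m[48;2;254;239;45m🬎[38;2;4;2;10m[48;2;254;239;45m🬎[38;2;4;2;10m[48;2;254;239;45m🬎[38;2;4;2;10m[48;2;254;239;45m🬎[38;2;4;2;10m[48;2;254;239;45m🬎[38;2;4;2;10m[48;2;254;239;45m🬎[38;2;4;2;10m[48;2;254;239;45m🬎[38;2;4;2;10m[48;2;254;239;45m🬎[38;2;46;11;50m[48;2;253;230;41m🬎[0m
[38;2;251;175;19m[48;2;4;2;10m🬂[38;2;251;175;19m[48;2;4;2;10m🬂[38;2;251;175;19m[48;2;4;2;10m🬂[38;2;251;175;19m[48;2;4;2;10m🬂[38;2;251;175;19m[48;2;4;2;10m🬂[38;2;251;175;19m[48;2;4;2;10m🬂[38;2;251;175;19m[48;2;4;2;10m🬂[38;2;251;175;19m[48;2;4;2;10m🬂[38;2;251;175;19m[48;2;4;2;10m🬂[38;2;251;178;20m[48;2;46;11;50m🬂[0m
[38;2;4;2;10m[48;2;4;2;10m [38;2;4;2;10m[48;2;4;2;10m [38;2;4;2;10m[48;2;4;2;10m [38;2;4;2;10m[48;2;4;2;10m [38;2;4;2;10m[48;2;4;2;10m [38;2;4;2;10m[48;2;4;2;10m [38;2;4;2;10m[48;2;4;2;10m [38;2;4;2;10m[48;2;4;2;10m [38;2;4;2;10m[48;2;4;2;10m [38;2;36;8;63m[48;2;5;2;12m▐[0m
[38;2;4;2;10m[48;2;4;2;10m [38;2;4;2;10m[48;2;4;2;10m [38;2;4;2;10m[48;2;4;2;10m [38;2;4;2;10m[48;2;4;2;10m [38;2;4;2;10m[48;2;4;2;10m [38;2;4;2;10m[48;2;4;2;10m [38;2;4;2;10m[48;2;4;2;10m [38;2;4;2;10m[48;2;4;2;10m [38;2;4;2;10m[48;2;4;2;10m [38;2;26;6;46m[48;2;4;2;11m▐[0m
[38;2;5;2;12m[48;2;254;249;49m🬎[38;2;5;2;12m[48;2;254;249;49m🬎[38;2;5;2;12m[48;2;254;249;49m🬎[38;2;5;2;12m[48;2;254;249;49m🬎[38;2;5;2;12m[48;2;254;249;49m🬎[38;2;5;2;12m[48;2;254;249;49m🬎[38;2;5;2;12m[48;2;254;249;49m🬎[38;2;5;2;12m[48;2;254;249;49m🬎[38;2;5;2;12m[48;2;254;249;49m🬎[38;2;14;3;27m[48;2;254;249;49m🬎[0m
[38;2;4;2;11m[48;2;4;2;10m🬂[38;2;4;2;11m[48;2;4;2;10m🬂[38;2;4;2;11m[48;2;4;2;10m🬂[38;2;4;2;11m[48;2;4;2;10m🬂[38;2;4;2;11m[48;2;4;2;10m🬂[38;2;4;2;11m[48;2;4;2;10m🬂[38;2;4;2;11m[48;2;4;2;10m🬂[38;2;4;2;11m[48;2;4;2;10m🬂[38;2;4;2;11m[48;2;4;2;10m🬂[38;2;4;2;11m[48;2;19;5;36m▌[0m
</frame>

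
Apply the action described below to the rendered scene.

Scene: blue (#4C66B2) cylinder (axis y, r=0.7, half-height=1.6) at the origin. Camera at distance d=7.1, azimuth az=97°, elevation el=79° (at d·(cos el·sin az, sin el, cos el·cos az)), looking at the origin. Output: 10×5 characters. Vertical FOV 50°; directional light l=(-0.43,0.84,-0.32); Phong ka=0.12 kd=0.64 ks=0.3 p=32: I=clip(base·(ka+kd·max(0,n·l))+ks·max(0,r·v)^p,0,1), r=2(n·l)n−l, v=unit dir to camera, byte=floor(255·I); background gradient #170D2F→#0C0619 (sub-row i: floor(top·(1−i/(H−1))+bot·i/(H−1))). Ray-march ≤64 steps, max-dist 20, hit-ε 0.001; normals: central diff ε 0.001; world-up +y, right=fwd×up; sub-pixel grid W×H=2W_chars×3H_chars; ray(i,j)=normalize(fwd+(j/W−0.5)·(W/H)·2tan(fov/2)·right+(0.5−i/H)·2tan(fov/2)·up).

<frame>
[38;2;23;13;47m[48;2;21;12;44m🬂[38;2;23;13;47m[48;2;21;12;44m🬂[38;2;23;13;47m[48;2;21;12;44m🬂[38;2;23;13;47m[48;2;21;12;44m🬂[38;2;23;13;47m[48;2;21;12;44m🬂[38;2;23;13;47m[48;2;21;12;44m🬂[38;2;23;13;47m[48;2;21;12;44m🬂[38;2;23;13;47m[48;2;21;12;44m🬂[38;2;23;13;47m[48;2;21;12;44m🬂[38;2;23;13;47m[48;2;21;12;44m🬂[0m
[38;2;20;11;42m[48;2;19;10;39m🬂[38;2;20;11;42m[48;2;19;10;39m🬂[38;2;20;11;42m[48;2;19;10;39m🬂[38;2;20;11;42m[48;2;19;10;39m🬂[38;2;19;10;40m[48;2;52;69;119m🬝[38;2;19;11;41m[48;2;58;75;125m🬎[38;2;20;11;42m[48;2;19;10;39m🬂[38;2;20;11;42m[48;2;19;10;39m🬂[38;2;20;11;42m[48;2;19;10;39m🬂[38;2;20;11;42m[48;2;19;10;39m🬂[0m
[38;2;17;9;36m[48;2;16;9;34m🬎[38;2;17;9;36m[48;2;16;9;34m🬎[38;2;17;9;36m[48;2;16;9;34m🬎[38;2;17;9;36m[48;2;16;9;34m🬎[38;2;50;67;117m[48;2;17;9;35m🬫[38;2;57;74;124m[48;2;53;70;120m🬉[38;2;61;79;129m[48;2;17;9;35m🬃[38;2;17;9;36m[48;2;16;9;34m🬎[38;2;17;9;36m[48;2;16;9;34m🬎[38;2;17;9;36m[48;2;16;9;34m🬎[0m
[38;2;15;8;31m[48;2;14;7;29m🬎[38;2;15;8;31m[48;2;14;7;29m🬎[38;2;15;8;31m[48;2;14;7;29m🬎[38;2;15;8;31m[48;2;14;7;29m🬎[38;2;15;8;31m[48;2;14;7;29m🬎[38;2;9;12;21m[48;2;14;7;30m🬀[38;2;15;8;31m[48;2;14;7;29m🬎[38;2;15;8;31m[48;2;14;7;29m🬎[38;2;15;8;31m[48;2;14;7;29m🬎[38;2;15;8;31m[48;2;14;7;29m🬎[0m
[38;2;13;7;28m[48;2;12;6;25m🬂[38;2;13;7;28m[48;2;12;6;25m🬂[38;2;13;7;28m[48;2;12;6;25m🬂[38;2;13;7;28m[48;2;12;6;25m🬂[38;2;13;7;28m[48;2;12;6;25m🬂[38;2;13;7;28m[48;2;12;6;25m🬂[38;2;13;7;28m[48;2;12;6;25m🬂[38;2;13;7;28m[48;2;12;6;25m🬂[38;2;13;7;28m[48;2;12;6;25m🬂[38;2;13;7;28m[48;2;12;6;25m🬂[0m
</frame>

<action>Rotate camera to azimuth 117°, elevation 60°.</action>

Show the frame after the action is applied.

<frame>
[38;2;23;13;47m[48;2;21;12;44m🬂[38;2;23;13;47m[48;2;21;12;44m🬂[38;2;23;13;47m[48;2;21;12;44m🬂[38;2;23;13;47m[48;2;21;12;44m🬂[38;2;23;13;47m[48;2;21;12;44m🬂[38;2;23;13;47m[48;2;21;12;44m🬂[38;2;23;13;47m[48;2;21;12;44m🬂[38;2;23;13;47m[48;2;21;12;44m🬂[38;2;23;13;47m[48;2;21;12;44m🬂[38;2;23;13;47m[48;2;21;12;44m🬂[0m
[38;2;20;11;42m[48;2;19;10;39m🬂[38;2;20;11;42m[48;2;19;10;39m🬂[38;2;20;11;42m[48;2;19;10;39m🬂[38;2;20;11;42m[48;2;19;10;39m🬂[38;2;49;67;117m[48;2;19;10;40m🬦[38;2;20;11;42m[48;2;50;67;117m🬂[38;2;20;11;42m[48;2;19;10;39m🬂[38;2;20;11;42m[48;2;19;10;39m🬂[38;2;20;11;42m[48;2;19;10;39m🬂[38;2;20;11;42m[48;2;19;10;39m🬂[0m
[38;2;17;9;36m[48;2;16;9;34m🬎[38;2;17;9;36m[48;2;16;9;34m🬎[38;2;17;9;36m[48;2;16;9;34m🬎[38;2;17;9;36m[48;2;16;9;34m🬎[38;2;50;67;117m[48;2;13;10;29m🬁[38;2;50;67;117m[48;2;10;13;23m🬂[38;2;17;9;36m[48;2;16;9;34m🬎[38;2;17;9;36m[48;2;16;9;34m🬎[38;2;17;9;36m[48;2;16;9;34m🬎[38;2;17;9;36m[48;2;16;9;34m🬎[0m
[38;2;15;8;31m[48;2;14;7;29m🬎[38;2;15;8;31m[48;2;14;7;29m🬎[38;2;15;8;31m[48;2;14;7;29m🬎[38;2;15;8;31m[48;2;14;7;29m🬎[38;2;14;7;30m[48;2;9;12;21m🬺[38;2;12;9;26m[48;2;15;20;35m🬺[38;2;15;8;31m[48;2;14;7;29m🬎[38;2;15;8;31m[48;2;14;7;29m🬎[38;2;15;8;31m[48;2;14;7;29m🬎[38;2;15;8;31m[48;2;14;7;29m🬎[0m
[38;2;13;7;28m[48;2;12;6;25m🬂[38;2;13;7;28m[48;2;12;6;25m🬂[38;2;13;7;28m[48;2;12;6;25m🬂[38;2;13;7;28m[48;2;12;6;25m🬂[38;2;13;7;28m[48;2;12;6;25m🬂[38;2;13;7;28m[48;2;12;6;25m🬂[38;2;13;7;28m[48;2;12;6;25m🬂[38;2;13;7;28m[48;2;12;6;25m🬂[38;2;13;7;28m[48;2;12;6;25m🬂[38;2;13;7;28m[48;2;12;6;25m🬂[0m
</frame>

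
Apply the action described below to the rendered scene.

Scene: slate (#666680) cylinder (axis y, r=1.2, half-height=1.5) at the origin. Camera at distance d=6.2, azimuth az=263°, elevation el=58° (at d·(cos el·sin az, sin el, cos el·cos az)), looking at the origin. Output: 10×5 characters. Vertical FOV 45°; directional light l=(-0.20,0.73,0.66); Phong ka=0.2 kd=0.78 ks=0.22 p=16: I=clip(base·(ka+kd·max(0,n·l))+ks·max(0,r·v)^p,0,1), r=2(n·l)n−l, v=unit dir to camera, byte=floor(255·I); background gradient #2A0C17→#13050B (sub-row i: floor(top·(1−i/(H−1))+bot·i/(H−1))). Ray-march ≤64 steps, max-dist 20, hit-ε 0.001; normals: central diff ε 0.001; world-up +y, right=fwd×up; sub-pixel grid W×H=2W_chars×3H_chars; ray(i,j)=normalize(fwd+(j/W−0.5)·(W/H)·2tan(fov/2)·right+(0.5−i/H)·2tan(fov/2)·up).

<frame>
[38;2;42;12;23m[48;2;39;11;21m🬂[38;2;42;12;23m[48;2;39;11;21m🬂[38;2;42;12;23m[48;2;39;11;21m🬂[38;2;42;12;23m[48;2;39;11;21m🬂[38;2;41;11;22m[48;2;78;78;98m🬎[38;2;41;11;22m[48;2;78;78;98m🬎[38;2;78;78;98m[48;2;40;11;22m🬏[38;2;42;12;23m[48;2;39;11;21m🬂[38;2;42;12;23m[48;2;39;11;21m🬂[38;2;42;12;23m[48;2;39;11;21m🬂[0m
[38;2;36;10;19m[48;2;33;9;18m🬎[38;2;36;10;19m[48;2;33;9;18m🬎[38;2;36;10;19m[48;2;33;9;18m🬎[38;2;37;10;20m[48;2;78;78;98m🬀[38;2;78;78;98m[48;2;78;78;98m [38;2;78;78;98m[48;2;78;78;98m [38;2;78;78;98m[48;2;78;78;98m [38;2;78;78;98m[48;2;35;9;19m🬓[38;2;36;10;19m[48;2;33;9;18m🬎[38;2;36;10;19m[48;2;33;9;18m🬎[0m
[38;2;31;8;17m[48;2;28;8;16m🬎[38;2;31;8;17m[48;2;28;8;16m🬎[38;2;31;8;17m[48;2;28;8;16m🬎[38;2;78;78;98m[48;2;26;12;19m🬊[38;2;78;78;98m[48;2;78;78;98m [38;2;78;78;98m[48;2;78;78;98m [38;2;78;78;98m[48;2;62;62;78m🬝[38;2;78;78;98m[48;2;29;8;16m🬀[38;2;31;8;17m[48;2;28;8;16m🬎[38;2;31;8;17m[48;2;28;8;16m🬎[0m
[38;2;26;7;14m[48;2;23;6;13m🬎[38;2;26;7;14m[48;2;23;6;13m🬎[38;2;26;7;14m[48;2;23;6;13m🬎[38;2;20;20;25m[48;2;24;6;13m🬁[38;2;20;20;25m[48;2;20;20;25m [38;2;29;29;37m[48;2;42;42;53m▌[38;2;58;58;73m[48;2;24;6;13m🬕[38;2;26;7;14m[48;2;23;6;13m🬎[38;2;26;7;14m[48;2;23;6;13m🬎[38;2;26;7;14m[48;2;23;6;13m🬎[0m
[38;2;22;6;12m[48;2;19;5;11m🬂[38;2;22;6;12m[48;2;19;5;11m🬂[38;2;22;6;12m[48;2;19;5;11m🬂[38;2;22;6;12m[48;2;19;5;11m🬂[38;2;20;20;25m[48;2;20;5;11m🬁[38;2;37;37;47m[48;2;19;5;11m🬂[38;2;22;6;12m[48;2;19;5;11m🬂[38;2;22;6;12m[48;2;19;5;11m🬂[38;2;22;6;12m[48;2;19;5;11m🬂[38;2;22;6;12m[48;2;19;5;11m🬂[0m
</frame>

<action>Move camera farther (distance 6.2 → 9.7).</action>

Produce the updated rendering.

<frame>
[38;2;42;12;23m[48;2;39;11;21m🬂[38;2;42;12;23m[48;2;39;11;21m🬂[38;2;42;12;23m[48;2;39;11;21m🬂[38;2;42;12;23m[48;2;39;11;21m🬂[38;2;42;12;23m[48;2;39;11;21m🬂[38;2;42;12;23m[48;2;39;11;21m🬂[38;2;42;12;23m[48;2;39;11;21m🬂[38;2;42;12;23m[48;2;39;11;21m🬂[38;2;42;12;23m[48;2;39;11;21m🬂[38;2;42;12;23m[48;2;39;11;21m🬂[0m
[38;2;36;10;19m[48;2;33;9;18m🬎[38;2;36;10;19m[48;2;33;9;18m🬎[38;2;36;10;19m[48;2;33;9;18m🬎[38;2;36;10;19m[48;2;33;9;18m🬎[38;2;36;10;19m[48;2;78;78;98m🬎[38;2;78;78;98m[48;2;36;10;19m🬱[38;2;78;78;98m[48;2;35;9;19m🬏[38;2;36;10;19m[48;2;33;9;18m🬎[38;2;36;10;19m[48;2;33;9;18m🬎[38;2;36;10;19m[48;2;33;9;18m🬎[0m
[38;2;31;8;17m[48;2;28;8;16m🬎[38;2;31;8;17m[48;2;28;8;16m🬎[38;2;31;8;17m[48;2;28;8;16m🬎[38;2;31;8;17m[48;2;28;8;16m🬎[38;2;78;78;98m[48;2;20;20;25m🬎[38;2;78;78;98m[48;2;48;48;61m🬝[38;2;75;75;94m[48;2;30;8;16m▌[38;2;31;8;17m[48;2;28;8;16m🬎[38;2;31;8;17m[48;2;28;8;16m🬎[38;2;31;8;17m[48;2;28;8;16m🬎[0m
[38;2;26;7;14m[48;2;23;6;13m🬎[38;2;26;7;14m[48;2;23;6;13m🬎[38;2;26;7;14m[48;2;23;6;13m🬎[38;2;26;7;14m[48;2;23;6;13m🬎[38;2;20;20;25m[48;2;24;6;13m🬉[38;2;51;51;64m[48;2;26;17;25m🬉[38;2;26;7;14m[48;2;23;6;13m🬎[38;2;26;7;14m[48;2;23;6;13m🬎[38;2;26;7;14m[48;2;23;6;13m🬎[38;2;26;7;14m[48;2;23;6;13m🬎[0m
[38;2;22;6;12m[48;2;19;5;11m🬂[38;2;22;6;12m[48;2;19;5;11m🬂[38;2;22;6;12m[48;2;19;5;11m🬂[38;2;22;6;12m[48;2;19;5;11m🬂[38;2;22;6;12m[48;2;19;5;11m🬂[38;2;22;6;12m[48;2;19;5;11m🬂[38;2;22;6;12m[48;2;19;5;11m🬂[38;2;22;6;12m[48;2;19;5;11m🬂[38;2;22;6;12m[48;2;19;5;11m🬂[38;2;22;6;12m[48;2;19;5;11m🬂[0m
</frame>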